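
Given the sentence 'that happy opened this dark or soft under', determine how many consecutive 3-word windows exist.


Word trigrams from [8] words:
  Trigram 1: (that happy opened)
  Trigram 2: (happy opened this)
  Trigram 3: (opened this dark)
  Trigram 4: (this dark or)
  Trigram 5: (dark or soft)
  Trigram 6: (or soft under)
Total word trigrams: 8 - 2 = 6

6


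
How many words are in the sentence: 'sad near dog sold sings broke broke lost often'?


Counting words by splitting on spaces:
  Word 1: 'sad'
  Word 2: 'near'
  Word 3: 'dog'
  Word 4: 'sold'
  Word 5: 'sings'
  Word 6: 'broke'
  Word 7: 'broke'
  Word 8: 'lost'
  Word 9: 'often'
Total words: 9

9


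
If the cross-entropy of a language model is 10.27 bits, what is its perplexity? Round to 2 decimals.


Perplexity formula: PP = 2^H
H = 10.27
PP = 2^10.27
Decompose: 2^10.27 = 2^10 * 2^0.27
2^10 = 1024, 2^0.27 ~ 1.2058078
PP ~ 1024 * 1.2058078 = 1234.7471872
Rounded to 2 decimals: 1234.75

1234.75


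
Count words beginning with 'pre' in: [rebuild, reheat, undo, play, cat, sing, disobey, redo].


Checking each word for prefix 'pre':
  'rebuild' -> no (count: 0)
  'reheat' -> no (count: 0)
  'undo' -> no (count: 0)
  'play' -> no (count: 0)
  'cat' -> no (count: 0)
  'sing' -> no (count: 0)
  'disobey' -> no (count: 0)
  'redo' -> no (count: 0)
Total with prefix 'pre': 0

0


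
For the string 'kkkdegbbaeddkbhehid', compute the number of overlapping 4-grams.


String 'kkkdegbbaeddkbhehid' has length L = 19.
Number of overlapping n-grams = L - n + 1
Substituting: 19 - 4 + 1 = 16

16


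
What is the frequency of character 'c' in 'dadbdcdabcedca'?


Scanning 'dadbdcdabcedca' for 'c':
  Position 5: 'c' -> MATCH (count: 1)
  Position 9: 'c' -> MATCH (count: 2)
  Position 12: 'c' -> MATCH (count: 3)
Total occurrences of 'c': 3

3


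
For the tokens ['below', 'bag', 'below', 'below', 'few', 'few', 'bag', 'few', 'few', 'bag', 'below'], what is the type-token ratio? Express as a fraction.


Tokens: 11
Unique types: ('bag', 'below', 'few') = 3
TTR = 3/11
Already in lowest terms.

3/11


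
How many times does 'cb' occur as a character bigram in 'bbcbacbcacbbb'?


Scanning 'bbcbacbcacbbb' for bigram 'cb':
  Position 0: 'bb' -> no
  Position 1: 'bc' -> no
  Position 2: 'cb' -> MATCH
  Position 3: 'ba' -> no
  Position 4: 'ac' -> no
  Position 5: 'cb' -> MATCH
  Position 6: 'bc' -> no
  Position 7: 'ca' -> no
  Position 8: 'ac' -> no
  Position 9: 'cb' -> MATCH
  Position 10: 'bb' -> no
  Position 11: 'bb' -> no
Total matches: 3

3


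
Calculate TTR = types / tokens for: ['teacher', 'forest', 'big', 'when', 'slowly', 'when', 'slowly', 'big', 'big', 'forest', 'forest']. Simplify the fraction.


Tokens: 11
Unique types: ('big', 'forest', 'slowly', 'teacher', 'when') = 5
TTR = 5/11
Already in lowest terms.

5/11


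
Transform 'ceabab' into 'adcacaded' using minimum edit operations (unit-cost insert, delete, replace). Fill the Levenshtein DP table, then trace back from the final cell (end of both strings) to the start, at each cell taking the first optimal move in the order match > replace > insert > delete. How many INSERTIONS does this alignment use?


Edit distance = 7. Backtracking from cell (6, 9) with preference match > replace > insert > delete,
then listing the resulting alignment 'ceabab' -> 'adcacaded' left to right:
  Step 1: insert 'a' [insertion #1]
  Step 2: insert 'd' [insertion #2]
  Step 3: keep 'c'
  Step 4: insert 'a' [insertion #3]
  Step 5: replace e->c
  Step 6: keep 'a'
  Step 7: replace b->d
  Step 8: replace a->e
  Step 9: replace b->d
Total insertions: 3

3


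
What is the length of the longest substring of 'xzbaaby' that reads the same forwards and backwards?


Scanning 'xzbaaby' for palindromic substrings.
Substring at positions 2-5: 'baab'.
Check: reverse('baab') = 'baab' -> palindrome confirmed.
Neighbouring characters ('z' / 'y') break symmetry, so it cannot extend further.
No longer palindromic substring exists; longest length = 4

4


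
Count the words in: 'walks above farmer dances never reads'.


Counting words by splitting on spaces:
  Word 1: 'walks'
  Word 2: 'above'
  Word 3: 'farmer'
  Word 4: 'dances'
  Word 5: 'never'
  Word 6: 'reads'
Total words: 6

6


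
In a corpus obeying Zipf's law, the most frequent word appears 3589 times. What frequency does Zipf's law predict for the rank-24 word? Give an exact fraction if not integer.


Zipf's law: freq(rank) = f1 / rank
f1 = 3589, rank = 24
freq = 3589 / 24
GCD(3589, 24) = 1
Simplified: 3589/24

3589/24


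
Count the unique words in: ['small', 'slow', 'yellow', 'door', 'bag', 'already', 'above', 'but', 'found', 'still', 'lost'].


Listing all tokens and tracking unique types:
  Token 1: 'small' -> NEW (unique so far: 1)
  Token 2: 'slow' -> NEW (unique so far: 2)
  Token 3: 'yellow' -> NEW (unique so far: 3)
  Token 4: 'door' -> NEW (unique so far: 4)
  Token 5: 'bag' -> NEW (unique so far: 5)
  Token 6: 'already' -> NEW (unique so far: 6)
  Token 7: 'above' -> NEW (unique so far: 7)
  Token 8: 'but' -> NEW (unique so far: 8)
  Token 9: 'found' -> NEW (unique so far: 9)
  Token 10: 'still' -> NEW (unique so far: 10)
  Token 11: 'lost' -> NEW (unique so far: 11)
Unique types: ('above', 'already', 'bag', 'but', 'door', 'found', 'lost', 'slow', 'small', 'still', 'yellow')
Vocabulary size: 11

11


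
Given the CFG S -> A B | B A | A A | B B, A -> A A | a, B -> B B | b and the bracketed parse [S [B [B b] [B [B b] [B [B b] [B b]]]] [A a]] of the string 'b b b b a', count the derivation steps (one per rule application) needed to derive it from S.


Every bracketed nonterminal node [X ...] in the tree is produced by exactly one rule application.
Reading the tree off as a leftmost derivation:
  Step 1: S  =>  B A   (applied S -> B A)
  Step 2: B A  =>  B B A   (applied B -> B B)
  Step 3: B B A  =>  b B A   (applied B -> b)
  Step 4: b B A  =>  b B B A   (applied B -> B B)
  Step 5: b B B A  =>  b b B A   (applied B -> b)
  Step 6: b b B A  =>  b b B B A   (applied B -> B B)
  Step 7: b b B B A  =>  b b b B A   (applied B -> b)
  Step 8: b b b B A  =>  b b b b A   (applied B -> b)
  Step 9: b b b b A  =>  b b b b a   (applied A -> a)
Final yield: b b b b a
Total rewrite steps: 9

9


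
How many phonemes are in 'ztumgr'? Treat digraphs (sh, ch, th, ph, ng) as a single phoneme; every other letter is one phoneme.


Parsing 'ztumgr' greedily, digraphs first:
  'z' -> consonant phoneme (phonemes so far: 1)
  't' -> consonant phoneme (phonemes so far: 2)
  'u' -> vowel phoneme (phonemes so far: 3)
  'm' -> consonant phoneme (phonemes so far: 4)
  'g' -> consonant phoneme (phonemes so far: 5)
  'r' -> consonant phoneme (phonemes so far: 6)
Total phonemes: 6

6


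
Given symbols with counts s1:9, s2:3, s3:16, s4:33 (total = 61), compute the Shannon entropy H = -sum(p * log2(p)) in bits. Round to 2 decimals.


Computing entropy H = -sum(p_i * log2(p_i)):
  s1: p = 9/61 = 0.1475, -p*log2(p) = 0.4073
  s2: p = 3/61 = 0.0492, -p*log2(p) = 0.2137
  s3: p = 16/61 = 0.2623, -p*log2(p) = 0.5064
  s4: p = 33/61 = 0.5410, -p*log2(p) = 0.4795
H = sum of terms = 1.6069
Rounded to 2 decimals: 1.61

1.61


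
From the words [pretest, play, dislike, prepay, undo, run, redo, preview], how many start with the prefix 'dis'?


Checking each word for prefix 'dis':
  'pretest' -> no (count: 0)
  'play' -> no (count: 0)
  'dislike' -> YES, starts with 'dis' (count: 1)
  'prepay' -> no (count: 1)
  'undo' -> no (count: 1)
  'run' -> no (count: 1)
  'redo' -> no (count: 1)
  'preview' -> no (count: 1)
Total with prefix 'dis': 1

1


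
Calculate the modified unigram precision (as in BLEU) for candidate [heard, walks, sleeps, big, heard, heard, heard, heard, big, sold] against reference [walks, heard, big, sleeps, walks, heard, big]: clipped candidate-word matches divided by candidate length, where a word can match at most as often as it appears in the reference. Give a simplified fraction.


Reference word counts: {'big': 2, 'heard': 2, 'sleeps': 1, 'walks': 2}
Checking each candidate word (with clipping):
  'heard' -> in reference (ref count 2, used 1/2) -> match (matches: 1)
  'walks' -> in reference (ref count 2, used 1/2) -> match (matches: 2)
  'sleeps' -> in reference (ref count 1, used 1/1) -> match (matches: 3)
  'big' -> in reference (ref count 2, used 1/2) -> match (matches: 4)
  'heard' -> in reference (ref count 2, used 2/2) -> match (matches: 5)
  'heard' -> ref count 2 already used up (2/2) -> clipped, no match (matches: 5)
  'heard' -> ref count 2 already used up (2/2) -> clipped, no match (matches: 5)
  'heard' -> ref count 2 already used up (2/2) -> clipped, no match (matches: 5)
  'big' -> in reference (ref count 2, used 2/2) -> match (matches: 6)
  'sold' -> not in reference -> no match (matches: 6)
Clipped matches: 6, Candidate length: 10
Precision = 6/10 = 3/5

3/5


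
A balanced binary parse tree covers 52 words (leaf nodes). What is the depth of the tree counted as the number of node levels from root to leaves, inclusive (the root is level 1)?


In a balanced binary tree with n leaves the deepest leaf is ceil(log2(n)) edges below the root,
so counting node levels inclusive of root and leaves gives ceil(log2(n)) + 1 levels.
log2(52) = 5.7004
ceil(5.7004) = 6
levels = 6 + 1 = 7

7


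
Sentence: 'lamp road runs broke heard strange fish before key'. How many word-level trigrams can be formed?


Word trigrams from [9] words:
  Trigram 1: (lamp road runs)
  Trigram 2: (road runs broke)
  Trigram 3: (runs broke heard)
  Trigram 4: (broke heard strange)
  Trigram 5: (heard strange fish)
  Trigram 6: (strange fish before)
  Trigram 7: (fish before key)
Total word trigrams: 9 - 2 = 7

7


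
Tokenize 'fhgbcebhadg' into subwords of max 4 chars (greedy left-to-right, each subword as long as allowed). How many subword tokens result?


'fhgbcebhadg' has 11 characters.
Chunking with max size 4:
  Chunk 1: 'fhgb' (positions 0-3)
  Chunk 2: 'cebh' (positions 4-7)
  Chunk 3: 'adg' (positions 8-10)
Total chunks: ceil(11 / 4) = 3

3


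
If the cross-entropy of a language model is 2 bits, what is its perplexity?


Perplexity formula: PP = 2^H
H = 2
PP = 2^2
Steps: 2^1 = 2, 2^2 = 4
PP = 4

4


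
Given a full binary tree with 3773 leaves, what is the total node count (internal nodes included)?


Leaf nodes (terminals): 3773
Internal nodes = n - 1 = 3773 - 1 = 3772
Total = leaves + internal = 3773 + 3772 = 7545

7545


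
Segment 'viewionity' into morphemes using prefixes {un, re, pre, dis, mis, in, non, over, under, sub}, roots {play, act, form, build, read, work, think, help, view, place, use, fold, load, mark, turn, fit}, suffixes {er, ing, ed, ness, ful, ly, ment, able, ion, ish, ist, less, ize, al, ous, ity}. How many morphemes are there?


Segmenting 'viewionity' against the inventory:
  'view' -> root (morpheme 1)
  'ion' -> suffix (morpheme 2)
  'ity' -> suffix (morpheme 3)
Total morphemes: 3

3


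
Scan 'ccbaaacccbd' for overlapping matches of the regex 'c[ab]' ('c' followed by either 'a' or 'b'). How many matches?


Pattern: c[ab] means 'c' followed by either 'a' or 'b'.
Scanning 'ccbaaacccbd' position-by-position:
  Pos 0: window 'cc' -> no
  Pos 1: window 'cb' -> MATCH
  Pos 2: window 'ba' -> no
  Pos 3: window 'aa' -> no
  Pos 4: window 'aa' -> no
  Pos 5: window 'ac' -> no
  Pos 6: window 'cc' -> no
  Pos 7: window 'cc' -> no
  Pos 8: window 'cb' -> MATCH
  Pos 9: window 'bd' -> no
  Pos 10: window 'd' -> no
Total matches: 2

2


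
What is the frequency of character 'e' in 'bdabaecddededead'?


Scanning 'bdabaecddededead' for 'e':
  Position 5: 'e' -> MATCH (count: 1)
  Position 9: 'e' -> MATCH (count: 2)
  Position 11: 'e' -> MATCH (count: 3)
  Position 13: 'e' -> MATCH (count: 4)
Total occurrences of 'e': 4

4


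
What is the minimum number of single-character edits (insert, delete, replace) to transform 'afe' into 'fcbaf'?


Building DP table for s1='afe' (len 3) and s2='fcbaf' (len 5):
       f  c  b  a  f
    0  1  2  3  4  5
  a 1  1  2  3  3  4
  f 2  1  2  3  4  3
  e 3  2  2  3  4  4
Edit distance = dp[3][5] = 4

4


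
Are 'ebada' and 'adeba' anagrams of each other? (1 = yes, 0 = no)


Sort characters of 'ebada': 'aabde'
Sort characters of 'adeba': 'aabde'
Sorted forms match -> they ARE anagrams
Result: 1

1


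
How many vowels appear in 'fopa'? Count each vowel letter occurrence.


Scanning each character of 'fopa':
  Position 1: 'f' -> consonant (running count: 0)
  Position 2: 'o' -> vowel (running count: 1)
  Position 3: 'p' -> consonant (running count: 1)
  Position 4: 'a' -> vowel (running count: 2)
Total vowels: 2

2


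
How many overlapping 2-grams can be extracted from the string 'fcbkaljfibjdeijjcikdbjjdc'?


String 'fcbkaljfibjdeijjcikdbjjdc' has length L = 25.
Number of overlapping n-grams = L - n + 1
Substituting: 25 - 2 + 1 = 24

24


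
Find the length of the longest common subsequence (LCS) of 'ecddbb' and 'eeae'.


DP table for LCS of 'ecddbb' and 'eeae':
       e  e  a  e
    0  0  0  0  0
  e 0  1  1  1  1
  c 0  1  1  1  1
  d 0  1  1  1  1
  d 0  1  1  1  1
  b 0  1  1  1  1
  b 0  1  1  1  1
LCS: 'e'
LCS length = 1

1


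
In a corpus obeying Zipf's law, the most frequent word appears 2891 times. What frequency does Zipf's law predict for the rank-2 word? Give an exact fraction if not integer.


Zipf's law: freq(rank) = f1 / rank
f1 = 2891, rank = 2
freq = 2891 / 2
GCD(2891, 2) = 1
Simplified: 2891/2

2891/2


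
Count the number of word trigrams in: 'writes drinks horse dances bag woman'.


Word trigrams from [6] words:
  Trigram 1: (writes drinks horse)
  Trigram 2: (drinks horse dances)
  Trigram 3: (horse dances bag)
  Trigram 4: (dances bag woman)
Total word trigrams: 6 - 2 = 4

4


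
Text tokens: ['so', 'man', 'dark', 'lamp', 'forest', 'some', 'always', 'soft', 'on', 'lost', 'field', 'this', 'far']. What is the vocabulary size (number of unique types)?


Listing all tokens and tracking unique types:
  Token 1: 'so' -> NEW (unique so far: 1)
  Token 2: 'man' -> NEW (unique so far: 2)
  Token 3: 'dark' -> NEW (unique so far: 3)
  Token 4: 'lamp' -> NEW (unique so far: 4)
  Token 5: 'forest' -> NEW (unique so far: 5)
  Token 6: 'some' -> NEW (unique so far: 6)
  Token 7: 'always' -> NEW (unique so far: 7)
  Token 8: 'soft' -> NEW (unique so far: 8)
  Token 9: 'on' -> NEW (unique so far: 9)
  Token 10: 'lost' -> NEW (unique so far: 10)
  Token 11: 'field' -> NEW (unique so far: 11)
  Token 12: 'this' -> NEW (unique so far: 12)
  Token 13: 'far' -> NEW (unique so far: 13)
Unique types: ('always', 'dark', 'far', 'field', 'forest', 'lamp', 'lost', 'man', 'on', 'so', 'soft', 'some', 'this')
Vocabulary size: 13

13


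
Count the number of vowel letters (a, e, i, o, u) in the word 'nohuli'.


Scanning each character of 'nohuli':
  Position 1: 'n' -> consonant (running count: 0)
  Position 2: 'o' -> vowel (running count: 1)
  Position 3: 'h' -> consonant (running count: 1)
  Position 4: 'u' -> vowel (running count: 2)
  Position 5: 'l' -> consonant (running count: 2)
  Position 6: 'i' -> vowel (running count: 3)
Total vowels: 3

3


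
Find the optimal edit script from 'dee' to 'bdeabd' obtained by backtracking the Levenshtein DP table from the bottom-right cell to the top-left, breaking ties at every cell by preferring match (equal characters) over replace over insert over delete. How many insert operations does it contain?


Edit distance = 4. Backtracking from cell (3, 6) with preference match > replace > insert > delete,
then listing the resulting alignment 'dee' -> 'bdeabd' left to right:
  Step 1: insert 'b' [insertion #1]
  Step 2: keep 'd'
  Step 3: keep 'e'
  Step 4: insert 'a' [insertion #2]
  Step 5: insert 'b' [insertion #3]
  Step 6: replace e->d
Total insertions: 3

3


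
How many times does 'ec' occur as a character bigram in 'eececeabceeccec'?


Scanning 'eececeabceeccec' for bigram 'ec':
  Position 0: 'ee' -> no
  Position 1: 'ec' -> MATCH
  Position 2: 'ce' -> no
  Position 3: 'ec' -> MATCH
  Position 4: 'ce' -> no
  Position 5: 'ea' -> no
  Position 6: 'ab' -> no
  Position 7: 'bc' -> no
  Position 8: 'ce' -> no
  Position 9: 'ee' -> no
  Position 10: 'ec' -> MATCH
  Position 11: 'cc' -> no
  Position 12: 'ce' -> no
  Position 13: 'ec' -> MATCH
Total matches: 4

4


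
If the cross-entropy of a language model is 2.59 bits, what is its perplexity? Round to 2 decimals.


Perplexity formula: PP = 2^H
H = 2.59
PP = 2^2.59
Decompose: 2^2.59 = 2^2 * 2^0.59
2^2 = 4, 2^0.59 ~ 1.5052467
PP ~ 4 * 1.5052467 = 6.0209868
Rounded to 2 decimals: 6.02

6.02


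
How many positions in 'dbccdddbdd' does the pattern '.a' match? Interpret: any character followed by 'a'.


Pattern: .a means any character followed by 'a'.
Scanning 'dbccdddbdd' position-by-position:
  Pos 0: window 'db' -> no
  Pos 1: window 'bc' -> no
  Pos 2: window 'cc' -> no
  Pos 3: window 'cd' -> no
  Pos 4: window 'dd' -> no
  Pos 5: window 'dd' -> no
  Pos 6: window 'db' -> no
  Pos 7: window 'bd' -> no
  Pos 8: window 'dd' -> no
  Pos 9: window 'd' -> no
Total matches: 0

0


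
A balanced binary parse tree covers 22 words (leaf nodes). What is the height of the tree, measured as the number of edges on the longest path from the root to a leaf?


In a balanced binary tree with n leaves the deepest leaf is ceil(log2(n)) edges below the root.
log2(22) = 4.4594
ceil(4.4594) = 5
height (edges) = 5

5


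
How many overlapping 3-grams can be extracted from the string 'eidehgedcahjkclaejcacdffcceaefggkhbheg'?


String 'eidehgedcahjkclaejcacdffcceaefggkhbheg' has length L = 38.
Number of overlapping n-grams = L - n + 1
Substituting: 38 - 3 + 1 = 36

36


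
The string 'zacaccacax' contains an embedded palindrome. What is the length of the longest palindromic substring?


Scanning 'zacaccacax' for palindromic substrings.
Substring at positions 1-8: 'acaccaca'.
Check: reverse('acaccaca') = 'acaccaca' -> palindrome confirmed.
Neighbouring characters ('z' / 'x') break symmetry, so it cannot extend further.
No longer palindromic substring exists; longest length = 8

8


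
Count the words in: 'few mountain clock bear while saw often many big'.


Counting words by splitting on spaces:
  Word 1: 'few'
  Word 2: 'mountain'
  Word 3: 'clock'
  Word 4: 'bear'
  Word 5: 'while'
  Word 6: 'saw'
  Word 7: 'often'
  Word 8: 'many'
  Word 9: 'big'
Total words: 9

9


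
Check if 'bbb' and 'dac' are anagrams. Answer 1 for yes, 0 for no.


Sort characters of 'bbb': 'bbb'
Sort characters of 'dac': 'acd'
Sorted forms differ -> they are NOT anagrams
Result: 0

0


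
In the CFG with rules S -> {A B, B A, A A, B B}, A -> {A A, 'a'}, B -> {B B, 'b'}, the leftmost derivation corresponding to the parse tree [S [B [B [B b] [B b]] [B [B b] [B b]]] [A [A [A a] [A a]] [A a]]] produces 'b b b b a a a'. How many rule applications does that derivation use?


Every bracketed nonterminal node [X ...] in the tree is produced by exactly one rule application.
Reading the tree off as a leftmost derivation:
  Step 1: S  =>  B A   (applied S -> B A)
  Step 2: B A  =>  B B A   (applied B -> B B)
  Step 3: B B A  =>  B B B A   (applied B -> B B)
  Step 4: B B B A  =>  b B B A   (applied B -> b)
  Step 5: b B B A  =>  b b B A   (applied B -> b)
  Step 6: b b B A  =>  b b B B A   (applied B -> B B)
  Step 7: b b B B A  =>  b b b B A   (applied B -> b)
  Step 8: b b b B A  =>  b b b b A   (applied B -> b)
  Step 9: b b b b A  =>  b b b b A A   (applied A -> A A)
  Step 10: b b b b A A  =>  b b b b A A A   (applied A -> A A)
  Step 11: b b b b A A A  =>  b b b b a A A   (applied A -> a)
  Step 12: b b b b a A A  =>  b b b b a a A   (applied A -> a)
  Step 13: b b b b a a A  =>  b b b b a a a   (applied A -> a)
Final yield: b b b b a a a
Total rewrite steps: 13

13


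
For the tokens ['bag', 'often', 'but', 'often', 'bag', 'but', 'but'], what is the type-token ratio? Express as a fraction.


Tokens: 7
Unique types: ('bag', 'but', 'often') = 3
TTR = 3/7
Already in lowest terms.

3/7


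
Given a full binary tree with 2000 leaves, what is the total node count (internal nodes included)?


Leaf nodes (terminals): 2000
Internal nodes = n - 1 = 2000 - 1 = 1999
Total = leaves + internal = 2000 + 1999 = 3999

3999


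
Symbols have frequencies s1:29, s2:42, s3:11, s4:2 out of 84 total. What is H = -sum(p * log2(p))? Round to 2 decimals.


Computing entropy H = -sum(p_i * log2(p_i)):
  s1: p = 29/84 = 0.3452, -p*log2(p) = 0.5297
  s2: p = 42/84 = 0.5000, -p*log2(p) = 0.5000
  s3: p = 11/84 = 0.1310, -p*log2(p) = 0.3841
  s4: p = 2/84 = 0.0238, -p*log2(p) = 0.1284
H = sum of terms = 1.5422
Rounded to 2 decimals: 1.54

1.54


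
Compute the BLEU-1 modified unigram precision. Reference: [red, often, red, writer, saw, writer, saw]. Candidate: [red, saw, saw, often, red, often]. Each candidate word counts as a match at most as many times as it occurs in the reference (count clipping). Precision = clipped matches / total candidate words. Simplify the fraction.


Reference word counts: {'often': 1, 'red': 2, 'saw': 2, 'writer': 2}
Checking each candidate word (with clipping):
  'red' -> in reference (ref count 2, used 1/2) -> match (matches: 1)
  'saw' -> in reference (ref count 2, used 1/2) -> match (matches: 2)
  'saw' -> in reference (ref count 2, used 2/2) -> match (matches: 3)
  'often' -> in reference (ref count 1, used 1/1) -> match (matches: 4)
  'red' -> in reference (ref count 2, used 2/2) -> match (matches: 5)
  'often' -> ref count 1 already used up (1/1) -> clipped, no match (matches: 5)
Clipped matches: 5, Candidate length: 6
Precision = 5/6

5/6


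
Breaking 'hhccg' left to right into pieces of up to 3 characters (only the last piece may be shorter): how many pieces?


'hhccg' has 5 characters.
Chunking with max size 3:
  Chunk 1: 'hhc' (positions 0-2)
  Chunk 2: 'cg' (positions 3-4)
Total chunks: ceil(5 / 3) = 2

2


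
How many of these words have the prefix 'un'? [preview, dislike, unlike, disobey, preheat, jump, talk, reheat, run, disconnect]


Checking each word for prefix 'un':
  'preview' -> no (count: 0)
  'dislike' -> no (count: 0)
  'unlike' -> YES, starts with 'un' (count: 1)
  'disobey' -> no (count: 1)
  'preheat' -> no (count: 1)
  'jump' -> no (count: 1)
  'talk' -> no (count: 1)
  'reheat' -> no (count: 1)
  'run' -> no (count: 1)
  'disconnect' -> no (count: 1)
Total with prefix 'un': 1

1


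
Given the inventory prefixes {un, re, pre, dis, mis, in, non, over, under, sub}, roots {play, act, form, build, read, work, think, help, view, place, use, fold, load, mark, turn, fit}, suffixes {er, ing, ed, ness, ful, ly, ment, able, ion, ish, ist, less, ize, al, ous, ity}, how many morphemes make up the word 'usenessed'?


Segmenting 'usenessed' against the inventory:
  'use' -> root (morpheme 1)
  'ness' -> suffix (morpheme 2)
  'ed' -> suffix (morpheme 3)
Total morphemes: 3

3


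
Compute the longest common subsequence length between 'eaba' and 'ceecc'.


DP table for LCS of 'eaba' and 'ceecc':
       c  e  e  c  c
    0  0  0  0  0  0
  e 0  0  1  1  1  1
  a 0  0  1  1  1  1
  b 0  0  1  1  1  1
  a 0  0  1  1  1  1
LCS: 'e'
LCS length = 1

1


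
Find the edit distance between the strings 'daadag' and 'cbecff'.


Building DP table for s1='daadag' (len 6) and s2='cbecff' (len 6):
       c  b  e  c  f  f
    0  1  2  3  4  5  6
  d 1  1  2  3  4  5  6
  a 2  2  2  3  4  5  6
  a 3  3  3  3  4  5  6
  d 4  4  4  4  4  5  6
  a 5  5  5  5  5  5  6
  g 6  6  6  6  6  6  6
Edit distance = dp[6][6] = 6

6


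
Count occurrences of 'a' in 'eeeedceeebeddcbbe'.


Scanning 'eeeedceeebeddcbbe' for 'a':
  No matches found.
Total occurrences of 'a': 0

0


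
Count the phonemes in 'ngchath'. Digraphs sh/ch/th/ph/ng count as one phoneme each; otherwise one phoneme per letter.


Parsing 'ngchath' greedily, digraphs first:
  'ng' -> digraph (1 consonant phoneme) (phonemes so far: 1)
  'ch' -> digraph (1 consonant phoneme) (phonemes so far: 2)
  'a' -> vowel phoneme (phonemes so far: 3)
  'th' -> digraph (1 consonant phoneme) (phonemes so far: 4)
Total phonemes: 4

4


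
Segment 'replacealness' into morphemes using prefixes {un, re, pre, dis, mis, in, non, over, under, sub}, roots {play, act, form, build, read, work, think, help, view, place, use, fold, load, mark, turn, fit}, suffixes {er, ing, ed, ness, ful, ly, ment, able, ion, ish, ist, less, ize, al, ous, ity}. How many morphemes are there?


Segmenting 'replacealness' against the inventory:
  're' -> prefix (morpheme 1)
  'place' -> root (morpheme 2)
  'al' -> suffix (morpheme 3)
  'ness' -> suffix (morpheme 4)
Total morphemes: 4

4


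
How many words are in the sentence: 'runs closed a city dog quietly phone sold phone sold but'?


Counting words by splitting on spaces:
  Word 1: 'runs'
  Word 2: 'closed'
  Word 3: 'a'
  Word 4: 'city'
  Word 5: 'dog'
  Word 6: 'quietly'
  Word 7: 'phone'
  Word 8: 'sold'
  Word 9: 'phone'
  Word 10: 'sold'
  Word 11: 'but'
Total words: 11

11


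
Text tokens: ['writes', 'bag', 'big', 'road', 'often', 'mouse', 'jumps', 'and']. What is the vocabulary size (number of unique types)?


Listing all tokens and tracking unique types:
  Token 1: 'writes' -> NEW (unique so far: 1)
  Token 2: 'bag' -> NEW (unique so far: 2)
  Token 3: 'big' -> NEW (unique so far: 3)
  Token 4: 'road' -> NEW (unique so far: 4)
  Token 5: 'often' -> NEW (unique so far: 5)
  Token 6: 'mouse' -> NEW (unique so far: 6)
  Token 7: 'jumps' -> NEW (unique so far: 7)
  Token 8: 'and' -> NEW (unique so far: 8)
Unique types: ('and', 'bag', 'big', 'jumps', 'mouse', 'often', 'road', 'writes')
Vocabulary size: 8

8


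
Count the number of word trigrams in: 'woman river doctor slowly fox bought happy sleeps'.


Word trigrams from [8] words:
  Trigram 1: (woman river doctor)
  Trigram 2: (river doctor slowly)
  Trigram 3: (doctor slowly fox)
  Trigram 4: (slowly fox bought)
  Trigram 5: (fox bought happy)
  Trigram 6: (bought happy sleeps)
Total word trigrams: 8 - 2 = 6

6


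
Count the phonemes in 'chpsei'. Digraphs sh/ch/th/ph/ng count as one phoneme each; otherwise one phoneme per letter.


Parsing 'chpsei' greedily, digraphs first:
  'ch' -> digraph (1 consonant phoneme) (phonemes so far: 1)
  'p' -> consonant phoneme (phonemes so far: 2)
  's' -> consonant phoneme (phonemes so far: 3)
  'e' -> vowel phoneme (phonemes so far: 4)
  'i' -> vowel phoneme (phonemes so far: 5)
Total phonemes: 5

5


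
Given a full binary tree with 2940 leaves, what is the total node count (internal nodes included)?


Leaf nodes (terminals): 2940
Internal nodes = n - 1 = 2940 - 1 = 2939
Total = leaves + internal = 2940 + 2939 = 5879

5879


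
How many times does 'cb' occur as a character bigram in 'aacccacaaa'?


Scanning 'aacccacaaa' for bigram 'cb':
  Position 0: 'aa' -> no
  Position 1: 'ac' -> no
  Position 2: 'cc' -> no
  Position 3: 'cc' -> no
  Position 4: 'ca' -> no
  Position 5: 'ac' -> no
  Position 6: 'ca' -> no
  Position 7: 'aa' -> no
  Position 8: 'aa' -> no
Total matches: 0

0


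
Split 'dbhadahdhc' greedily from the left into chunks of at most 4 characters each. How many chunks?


'dbhadahdhc' has 10 characters.
Chunking with max size 4:
  Chunk 1: 'dbha' (positions 0-3)
  Chunk 2: 'dahd' (positions 4-7)
  Chunk 3: 'hc' (positions 8-9)
Total chunks: ceil(10 / 4) = 3

3


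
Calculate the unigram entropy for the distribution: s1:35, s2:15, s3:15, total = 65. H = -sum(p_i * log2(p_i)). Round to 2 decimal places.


Computing entropy H = -sum(p_i * log2(p_i)):
  s1: p = 35/65 = 0.5385, -p*log2(p) = 0.4809
  s2: p = 15/65 = 0.2308, -p*log2(p) = 0.4882
  s3: p = 15/65 = 0.2308, -p*log2(p) = 0.4882
H = sum of terms = 1.4573
Rounded to 2 decimals: 1.46

1.46


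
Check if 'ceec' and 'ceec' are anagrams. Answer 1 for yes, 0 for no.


Sort characters of 'ceec': 'ccee'
Sort characters of 'ceec': 'ccee'
Sorted forms match -> they ARE anagrams
Result: 1

1


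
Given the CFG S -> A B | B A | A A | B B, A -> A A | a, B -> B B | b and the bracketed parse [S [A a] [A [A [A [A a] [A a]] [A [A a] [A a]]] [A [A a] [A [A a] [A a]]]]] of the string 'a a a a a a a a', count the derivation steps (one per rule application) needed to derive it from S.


Every bracketed nonterminal node [X ...] in the tree is produced by exactly one rule application.
Reading the tree off as a leftmost derivation:
  Step 1: S  =>  A A   (applied S -> A A)
  Step 2: A A  =>  a A   (applied A -> a)
  Step 3: a A  =>  a A A   (applied A -> A A)
  Step 4: a A A  =>  a A A A   (applied A -> A A)
  Step 5: a A A A  =>  a A A A A   (applied A -> A A)
  Step 6: a A A A A  =>  a a A A A   (applied A -> a)
  Step 7: a a A A A  =>  a a a A A   (applied A -> a)
  Step 8: a a a A A  =>  a a a A A A   (applied A -> A A)
  Step 9: a a a A A A  =>  a a a a A A   (applied A -> a)
  Step 10: a a a a A A  =>  a a a a a A   (applied A -> a)
  Step 11: a a a a a A  =>  a a a a a A A   (applied A -> A A)
  Step 12: a a a a a A A  =>  a a a a a a A   (applied A -> a)
  Step 13: a a a a a a A  =>  a a a a a a A A   (applied A -> A A)
  Step 14: a a a a a a A A  =>  a a a a a a a A   (applied A -> a)
  Step 15: a a a a a a a A  =>  a a a a a a a a   (applied A -> a)
Final yield: a a a a a a a a
Total rewrite steps: 15

15


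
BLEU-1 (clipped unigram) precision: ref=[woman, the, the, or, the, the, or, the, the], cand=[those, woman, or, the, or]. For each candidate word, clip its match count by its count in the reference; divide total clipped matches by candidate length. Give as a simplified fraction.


Reference word counts: {'or': 2, 'the': 6, 'woman': 1}
Checking each candidate word (with clipping):
  'those' -> not in reference -> no match (matches: 0)
  'woman' -> in reference (ref count 1, used 1/1) -> match (matches: 1)
  'or' -> in reference (ref count 2, used 1/2) -> match (matches: 2)
  'the' -> in reference (ref count 6, used 1/6) -> match (matches: 3)
  'or' -> in reference (ref count 2, used 2/2) -> match (matches: 4)
Clipped matches: 4, Candidate length: 5
Precision = 4/5

4/5


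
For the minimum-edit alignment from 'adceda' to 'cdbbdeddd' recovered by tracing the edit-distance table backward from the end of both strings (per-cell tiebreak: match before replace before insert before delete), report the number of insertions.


Edit distance = 6. Backtracking from cell (6, 9) with preference match > replace > insert > delete,
then listing the resulting alignment 'adceda' -> 'cdbbdeddd' left to right:
  Step 1: replace a->c
  Step 2: keep 'd'
  Step 3: insert 'b' [insertion #1]
  Step 4: insert 'b' [insertion #2]
  Step 5: replace c->d
  Step 6: keep 'e'
  Step 7: insert 'd' [insertion #3]
  Step 8: keep 'd'
  Step 9: replace a->d
Total insertions: 3

3


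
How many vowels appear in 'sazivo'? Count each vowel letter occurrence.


Scanning each character of 'sazivo':
  Position 1: 's' -> consonant (running count: 0)
  Position 2: 'a' -> vowel (running count: 1)
  Position 3: 'z' -> consonant (running count: 1)
  Position 4: 'i' -> vowel (running count: 2)
  Position 5: 'v' -> consonant (running count: 2)
  Position 6: 'o' -> vowel (running count: 3)
Total vowels: 3

3


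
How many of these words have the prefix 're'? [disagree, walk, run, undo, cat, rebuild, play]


Checking each word for prefix 're':
  'disagree' -> no (count: 0)
  'walk' -> no (count: 0)
  'run' -> no (count: 0)
  'undo' -> no (count: 0)
  'cat' -> no (count: 0)
  'rebuild' -> YES, starts with 're' (count: 1)
  'play' -> no (count: 1)
Total with prefix 're': 1

1


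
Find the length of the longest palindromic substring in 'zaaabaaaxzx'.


Scanning 'zaaabaaaxzx' for palindromic substrings.
Substring at positions 1-7: 'aaabaaa'.
Check: reverse('aaabaaa') = 'aaabaaa' -> palindrome confirmed.
Neighbouring characters ('z' / 'x') break symmetry, so it cannot extend further.
No longer palindromic substring exists; longest length = 7

7


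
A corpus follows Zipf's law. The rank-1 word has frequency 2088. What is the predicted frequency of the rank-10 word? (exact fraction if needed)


Zipf's law: freq(rank) = f1 / rank
f1 = 2088, rank = 10
freq = 2088 / 10
GCD(2088, 10) = 2
Simplified: 1044/5

1044/5


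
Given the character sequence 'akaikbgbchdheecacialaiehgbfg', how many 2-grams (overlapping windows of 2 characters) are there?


String 'akaikbgbchdheecacialaiehgbfg' has length L = 28.
Number of overlapping n-grams = L - n + 1
Substituting: 28 - 2 + 1 = 27

27


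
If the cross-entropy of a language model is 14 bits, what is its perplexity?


Perplexity formula: PP = 2^H
H = 14
PP = 2^14
PP = 2^14 = 16384

16384


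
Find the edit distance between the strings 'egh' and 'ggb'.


Building DP table for s1='egh' (len 3) and s2='ggb' (len 3):
       g  g  b
    0  1  2  3
  e 1  1  2  3
  g 2  1  1  2
  h 3  2  2  2
Edit distance = dp[3][3] = 2

2


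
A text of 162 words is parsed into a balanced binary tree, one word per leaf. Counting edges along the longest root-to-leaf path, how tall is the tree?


In a balanced binary tree with n leaves the deepest leaf is ceil(log2(n)) edges below the root.
log2(162) = 7.3399
ceil(7.3399) = 8
height (edges) = 8

8


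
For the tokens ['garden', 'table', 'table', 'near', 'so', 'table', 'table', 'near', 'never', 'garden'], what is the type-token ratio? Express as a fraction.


Tokens: 10
Unique types: ('garden', 'near', 'never', 'so', 'table') = 5
TTR = 5/10
Simplify: divide both by 5 -> 1/2
TTR = 1/2

1/2


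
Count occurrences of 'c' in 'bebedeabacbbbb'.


Scanning 'bebedeabacbbbb' for 'c':
  Position 9: 'c' -> MATCH (count: 1)
Total occurrences of 'c': 1

1


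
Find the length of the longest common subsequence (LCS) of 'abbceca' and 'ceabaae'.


DP table for LCS of 'abbceca' and 'ceabaae':
       c  e  a  b  a  a  e
    0  0  0  0  0  0  0  0
  a 0  0  0  1  1  1  1  1
  b 0  0  0  1  2  2  2  2
  b 0  0  0  1  2  2  2  2
  c 0  1  1  1  2  2  2  2
  e 0  1  2  2  2  2  2  3
  c 0  1  2  2  2  2  2  3
  a 0  1  2  3  3  3  3  3
LCS: 'abe'
LCS length = 3

3


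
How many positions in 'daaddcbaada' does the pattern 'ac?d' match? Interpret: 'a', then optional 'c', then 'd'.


Pattern: ac?d means 'a', then optional 'c', then 'd'.
Scanning 'daaddcbaada' position-by-position:
  Pos 0: window 'daa' -> no
  Pos 1: window 'aad' -> no
  Pos 2: window 'add' -> MATCH
  Pos 3: window 'ddc' -> no
  Pos 4: window 'dcb' -> no
  Pos 5: window 'cba' -> no
  Pos 6: window 'baa' -> no
  Pos 7: window 'aad' -> no
  Pos 8: window 'ada' -> MATCH
  Pos 9: window 'da' -> no
  Pos 10: window 'a' -> no
Total matches: 2

2


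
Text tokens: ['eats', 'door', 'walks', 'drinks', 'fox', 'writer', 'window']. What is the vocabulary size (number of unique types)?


Listing all tokens and tracking unique types:
  Token 1: 'eats' -> NEW (unique so far: 1)
  Token 2: 'door' -> NEW (unique so far: 2)
  Token 3: 'walks' -> NEW (unique so far: 3)
  Token 4: 'drinks' -> NEW (unique so far: 4)
  Token 5: 'fox' -> NEW (unique so far: 5)
  Token 6: 'writer' -> NEW (unique so far: 6)
  Token 7: 'window' -> NEW (unique so far: 7)
Unique types: ('door', 'drinks', 'eats', 'fox', 'walks', 'window', 'writer')
Vocabulary size: 7

7


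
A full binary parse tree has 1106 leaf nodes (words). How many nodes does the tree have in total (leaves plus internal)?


Leaf nodes (terminals): 1106
Internal nodes = n - 1 = 1106 - 1 = 1105
Total = leaves + internal = 1106 + 1105 = 2211

2211


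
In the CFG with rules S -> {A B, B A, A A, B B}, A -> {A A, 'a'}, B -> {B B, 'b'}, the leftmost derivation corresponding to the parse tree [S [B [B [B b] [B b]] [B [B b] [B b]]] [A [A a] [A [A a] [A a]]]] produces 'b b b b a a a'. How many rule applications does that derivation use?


Every bracketed nonterminal node [X ...] in the tree is produced by exactly one rule application.
Reading the tree off as a leftmost derivation:
  Step 1: S  =>  B A   (applied S -> B A)
  Step 2: B A  =>  B B A   (applied B -> B B)
  Step 3: B B A  =>  B B B A   (applied B -> B B)
  Step 4: B B B A  =>  b B B A   (applied B -> b)
  Step 5: b B B A  =>  b b B A   (applied B -> b)
  Step 6: b b B A  =>  b b B B A   (applied B -> B B)
  Step 7: b b B B A  =>  b b b B A   (applied B -> b)
  Step 8: b b b B A  =>  b b b b A   (applied B -> b)
  Step 9: b b b b A  =>  b b b b A A   (applied A -> A A)
  Step 10: b b b b A A  =>  b b b b a A   (applied A -> a)
  Step 11: b b b b a A  =>  b b b b a A A   (applied A -> A A)
  Step 12: b b b b a A A  =>  b b b b a a A   (applied A -> a)
  Step 13: b b b b a a A  =>  b b b b a a a   (applied A -> a)
Final yield: b b b b a a a
Total rewrite steps: 13

13


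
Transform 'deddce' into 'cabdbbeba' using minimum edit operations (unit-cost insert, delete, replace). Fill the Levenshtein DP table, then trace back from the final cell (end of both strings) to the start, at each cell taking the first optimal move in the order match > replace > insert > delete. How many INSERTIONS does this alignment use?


Edit distance = 7. Backtracking from cell (6, 9) with preference match > replace > insert > delete,
then listing the resulting alignment 'deddce' -> 'cabdbbeba' left to right:
  Step 1: insert 'c' [insertion #1]
  Step 2: replace d->a
  Step 3: replace e->b
  Step 4: keep 'd'
  Step 5: replace d->b
  Step 6: replace c->b
  Step 7: keep 'e'
  Step 8: insert 'b' [insertion #2]
  Step 9: insert 'a' [insertion #3]
Total insertions: 3

3


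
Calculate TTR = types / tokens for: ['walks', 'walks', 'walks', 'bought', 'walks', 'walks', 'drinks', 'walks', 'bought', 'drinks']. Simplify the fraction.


Tokens: 10
Unique types: ('bought', 'drinks', 'walks') = 3
TTR = 3/10
Already in lowest terms.

3/10


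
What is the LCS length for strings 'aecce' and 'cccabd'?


DP table for LCS of 'aecce' and 'cccabd':
       c  c  c  a  b  d
    0  0  0  0  0  0  0
  a 0  0  0  0  1  1  1
  e 0  0  0  0  1  1  1
  c 0  1  1  1  1  1  1
  c 0  1  2  2  2  2  2
  e 0  1  2  2  2  2  2
LCS: 'cc'
LCS length = 2

2


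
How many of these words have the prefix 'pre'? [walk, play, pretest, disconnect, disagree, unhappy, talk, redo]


Checking each word for prefix 'pre':
  'walk' -> no (count: 0)
  'play' -> no (count: 0)
  'pretest' -> YES, starts with 'pre' (count: 1)
  'disconnect' -> no (count: 1)
  'disagree' -> no (count: 1)
  'unhappy' -> no (count: 1)
  'talk' -> no (count: 1)
  'redo' -> no (count: 1)
Total with prefix 'pre': 1

1


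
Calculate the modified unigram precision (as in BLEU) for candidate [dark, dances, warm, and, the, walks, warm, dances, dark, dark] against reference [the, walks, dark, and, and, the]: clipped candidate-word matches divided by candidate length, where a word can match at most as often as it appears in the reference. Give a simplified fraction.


Reference word counts: {'and': 2, 'dark': 1, 'the': 2, 'walks': 1}
Checking each candidate word (with clipping):
  'dark' -> in reference (ref count 1, used 1/1) -> match (matches: 1)
  'dances' -> not in reference -> no match (matches: 1)
  'warm' -> not in reference -> no match (matches: 1)
  'and' -> in reference (ref count 2, used 1/2) -> match (matches: 2)
  'the' -> in reference (ref count 2, used 1/2) -> match (matches: 3)
  'walks' -> in reference (ref count 1, used 1/1) -> match (matches: 4)
  'warm' -> not in reference -> no match (matches: 4)
  'dances' -> not in reference -> no match (matches: 4)
  'dark' -> ref count 1 already used up (1/1) -> clipped, no match (matches: 4)
  'dark' -> ref count 1 already used up (1/1) -> clipped, no match (matches: 4)
Clipped matches: 4, Candidate length: 10
Precision = 4/10 = 2/5

2/5


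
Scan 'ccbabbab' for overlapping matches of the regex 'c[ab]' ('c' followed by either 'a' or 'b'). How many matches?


Pattern: c[ab] means 'c' followed by either 'a' or 'b'.
Scanning 'ccbabbab' position-by-position:
  Pos 0: window 'cc' -> no
  Pos 1: window 'cb' -> MATCH
  Pos 2: window 'ba' -> no
  Pos 3: window 'ab' -> no
  Pos 4: window 'bb' -> no
  Pos 5: window 'ba' -> no
  Pos 6: window 'ab' -> no
  Pos 7: window 'b' -> no
Total matches: 1

1
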